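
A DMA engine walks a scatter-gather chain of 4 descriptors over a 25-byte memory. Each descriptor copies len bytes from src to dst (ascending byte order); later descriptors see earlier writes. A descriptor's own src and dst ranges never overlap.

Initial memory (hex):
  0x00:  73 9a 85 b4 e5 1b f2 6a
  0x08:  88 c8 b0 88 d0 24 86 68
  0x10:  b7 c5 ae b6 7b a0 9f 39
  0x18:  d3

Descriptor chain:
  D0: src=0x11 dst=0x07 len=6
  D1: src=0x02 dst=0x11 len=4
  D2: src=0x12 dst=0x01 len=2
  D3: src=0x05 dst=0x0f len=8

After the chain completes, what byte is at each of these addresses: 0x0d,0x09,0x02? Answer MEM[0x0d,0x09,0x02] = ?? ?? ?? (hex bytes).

[0] 0x11->0x07 len=6 : c5 ae b6 7b a0 9f
[1] 0x02->0x11 len=4 : 85 b4 e5 1b
[2] 0x12->0x01 len=2 : b4 e5
[3] 0x05->0x0f len=8 : 1b f2 c5 ae b6 7b a0 9f
query mem[0x0d]=0x24, mem[0x09]=0xb6, mem[0x02]=0xe5

MEM[0x0d,0x09,0x02] = 24 b6 e5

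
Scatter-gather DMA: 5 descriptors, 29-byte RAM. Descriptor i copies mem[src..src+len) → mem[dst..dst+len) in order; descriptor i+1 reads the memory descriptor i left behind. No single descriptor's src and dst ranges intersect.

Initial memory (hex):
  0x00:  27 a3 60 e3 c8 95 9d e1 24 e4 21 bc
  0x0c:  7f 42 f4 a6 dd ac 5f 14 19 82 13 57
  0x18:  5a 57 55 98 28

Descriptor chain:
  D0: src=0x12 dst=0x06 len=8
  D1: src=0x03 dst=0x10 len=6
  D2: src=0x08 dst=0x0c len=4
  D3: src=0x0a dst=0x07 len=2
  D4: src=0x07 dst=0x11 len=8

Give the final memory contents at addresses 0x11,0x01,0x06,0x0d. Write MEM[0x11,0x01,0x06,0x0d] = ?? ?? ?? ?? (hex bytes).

  after D0: wrote 8B at 0x06 = 5f14198213575a57
  after D1: wrote 6B at 0x10 = e3c8955f1419
  after D2: wrote 4B at 0x0c = 19821357
  after D3: wrote 2B at 0x07 = 1357
  after D4: wrote 8B at 0x11 = 1357821357198213
query mem[0x11]=0x13, mem[0x01]=0xa3, mem[0x06]=0x5f, mem[0x0d]=0x82

MEM[0x11,0x01,0x06,0x0d] = 13 a3 5f 82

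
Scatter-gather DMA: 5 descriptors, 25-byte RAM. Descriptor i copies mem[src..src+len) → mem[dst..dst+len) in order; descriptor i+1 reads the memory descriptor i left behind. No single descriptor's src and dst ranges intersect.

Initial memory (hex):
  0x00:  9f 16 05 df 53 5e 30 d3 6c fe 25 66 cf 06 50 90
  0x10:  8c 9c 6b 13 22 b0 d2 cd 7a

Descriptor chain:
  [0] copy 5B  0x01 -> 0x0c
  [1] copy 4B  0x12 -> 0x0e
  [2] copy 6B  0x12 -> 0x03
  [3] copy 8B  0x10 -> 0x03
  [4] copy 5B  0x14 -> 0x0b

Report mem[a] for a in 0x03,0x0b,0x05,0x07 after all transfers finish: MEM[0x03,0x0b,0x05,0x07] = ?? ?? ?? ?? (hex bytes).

MEM[0x03,0x0b,0x05,0x07] = 22 22 6b 22

D0: mem[0x0c..0x10] <- [16 05 df 53 5e]
D1: mem[0x0e..0x11] <- [6b 13 22 b0]
D2: mem[0x03..0x08] <- [6b 13 22 b0 d2 cd]
D3: mem[0x03..0x0a] <- [22 b0 6b 13 22 b0 d2 cd]
D4: mem[0x0b..0x0f] <- [22 b0 d2 cd 7a]
query mem[0x03]=0x22, mem[0x0b]=0x22, mem[0x05]=0x6b, mem[0x07]=0x22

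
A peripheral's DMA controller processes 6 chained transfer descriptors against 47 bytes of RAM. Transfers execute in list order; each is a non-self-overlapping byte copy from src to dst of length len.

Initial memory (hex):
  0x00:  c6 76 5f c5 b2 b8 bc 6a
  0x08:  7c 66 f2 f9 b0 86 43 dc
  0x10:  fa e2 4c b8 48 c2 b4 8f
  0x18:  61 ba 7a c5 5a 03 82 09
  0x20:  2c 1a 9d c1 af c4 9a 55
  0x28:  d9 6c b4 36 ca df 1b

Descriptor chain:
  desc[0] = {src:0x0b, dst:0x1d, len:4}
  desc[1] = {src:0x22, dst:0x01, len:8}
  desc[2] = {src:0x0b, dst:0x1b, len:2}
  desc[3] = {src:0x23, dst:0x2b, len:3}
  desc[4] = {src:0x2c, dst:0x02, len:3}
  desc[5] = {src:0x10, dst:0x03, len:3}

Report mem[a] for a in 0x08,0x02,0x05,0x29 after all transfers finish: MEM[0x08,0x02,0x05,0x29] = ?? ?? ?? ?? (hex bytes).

MEM[0x08,0x02,0x05,0x29] = 6c af 4c 6c

#0 dst[0x1d+4] := {0xf9,0xb0,0x86,0x43}
#1 dst[0x01+8] := {0x9d,0xc1,0xaf,0xc4,0x9a,0x55,0xd9,0x6c}
#2 dst[0x1b+2] := {0xf9,0xb0}
#3 dst[0x2b+3] := {0xc1,0xaf,0xc4}
#4 dst[0x02+3] := {0xaf,0xc4,0x1b}
#5 dst[0x03+3] := {0xfa,0xe2,0x4c}
query mem[0x08]=0x6c, mem[0x02]=0xaf, mem[0x05]=0x4c, mem[0x29]=0x6c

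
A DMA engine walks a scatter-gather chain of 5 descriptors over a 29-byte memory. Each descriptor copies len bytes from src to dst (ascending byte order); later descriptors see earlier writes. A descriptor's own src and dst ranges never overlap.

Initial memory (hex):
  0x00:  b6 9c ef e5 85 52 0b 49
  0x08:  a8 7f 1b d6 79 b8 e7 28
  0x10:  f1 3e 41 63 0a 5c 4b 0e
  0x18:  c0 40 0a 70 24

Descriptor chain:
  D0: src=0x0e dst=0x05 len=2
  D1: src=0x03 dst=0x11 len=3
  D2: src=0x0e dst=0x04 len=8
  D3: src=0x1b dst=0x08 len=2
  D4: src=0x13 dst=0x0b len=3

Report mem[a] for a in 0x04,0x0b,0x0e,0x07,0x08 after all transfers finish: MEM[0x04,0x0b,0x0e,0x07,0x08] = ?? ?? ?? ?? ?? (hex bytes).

MEM[0x04,0x0b,0x0e,0x07,0x08] = e7 e7 e7 e5 70

  after D0: wrote 2B at 0x05 = e728
  after D1: wrote 3B at 0x11 = e585e7
  after D2: wrote 8B at 0x04 = e728f1e585e70a5c
  after D3: wrote 2B at 0x08 = 7024
  after D4: wrote 3B at 0x0b = e70a5c
query mem[0x04]=0xe7, mem[0x0b]=0xe7, mem[0x0e]=0xe7, mem[0x07]=0xe5, mem[0x08]=0x70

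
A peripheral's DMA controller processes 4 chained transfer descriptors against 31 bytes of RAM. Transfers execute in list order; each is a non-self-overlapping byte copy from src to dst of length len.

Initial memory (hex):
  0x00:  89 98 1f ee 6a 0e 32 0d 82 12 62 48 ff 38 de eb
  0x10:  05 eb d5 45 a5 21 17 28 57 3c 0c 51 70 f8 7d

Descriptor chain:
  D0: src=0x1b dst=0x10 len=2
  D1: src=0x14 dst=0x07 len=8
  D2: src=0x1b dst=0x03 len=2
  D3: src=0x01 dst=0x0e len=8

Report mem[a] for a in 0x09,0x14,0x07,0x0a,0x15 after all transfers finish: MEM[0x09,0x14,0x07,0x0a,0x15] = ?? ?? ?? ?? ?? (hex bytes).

MEM[0x09,0x14,0x07,0x0a,0x15] = 17 a5 a5 28 21

D0: mem[0x10..0x11] <- [51 70]
D1: mem[0x07..0x0e] <- [a5 21 17 28 57 3c 0c 51]
D2: mem[0x03..0x04] <- [51 70]
D3: mem[0x0e..0x15] <- [98 1f 51 70 0e 32 a5 21]
query mem[0x09]=0x17, mem[0x14]=0xa5, mem[0x07]=0xa5, mem[0x0a]=0x28, mem[0x15]=0x21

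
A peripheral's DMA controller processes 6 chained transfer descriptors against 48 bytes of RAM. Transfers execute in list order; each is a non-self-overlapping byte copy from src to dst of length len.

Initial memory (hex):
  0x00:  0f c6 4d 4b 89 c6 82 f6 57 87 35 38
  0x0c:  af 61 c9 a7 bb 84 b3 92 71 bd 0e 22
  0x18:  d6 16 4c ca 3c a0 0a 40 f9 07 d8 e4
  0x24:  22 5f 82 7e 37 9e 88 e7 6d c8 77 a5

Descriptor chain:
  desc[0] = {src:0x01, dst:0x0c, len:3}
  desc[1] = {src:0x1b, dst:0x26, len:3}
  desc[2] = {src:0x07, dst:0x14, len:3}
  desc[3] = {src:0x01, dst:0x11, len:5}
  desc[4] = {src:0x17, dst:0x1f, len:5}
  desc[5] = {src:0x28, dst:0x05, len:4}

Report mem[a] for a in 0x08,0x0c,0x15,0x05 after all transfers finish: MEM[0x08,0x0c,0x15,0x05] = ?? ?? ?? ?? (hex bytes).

#0 dst[0x0c+3] := {0xc6,0x4d,0x4b}
#1 dst[0x26+3] := {0xca,0x3c,0xa0}
#2 dst[0x14+3] := {0xf6,0x57,0x87}
#3 dst[0x11+5] := {0xc6,0x4d,0x4b,0x89,0xc6}
#4 dst[0x1f+5] := {0x22,0xd6,0x16,0x4c,0xca}
#5 dst[0x05+4] := {0xa0,0x9e,0x88,0xe7}
query mem[0x08]=0xe7, mem[0x0c]=0xc6, mem[0x15]=0xc6, mem[0x05]=0xa0

MEM[0x08,0x0c,0x15,0x05] = e7 c6 c6 a0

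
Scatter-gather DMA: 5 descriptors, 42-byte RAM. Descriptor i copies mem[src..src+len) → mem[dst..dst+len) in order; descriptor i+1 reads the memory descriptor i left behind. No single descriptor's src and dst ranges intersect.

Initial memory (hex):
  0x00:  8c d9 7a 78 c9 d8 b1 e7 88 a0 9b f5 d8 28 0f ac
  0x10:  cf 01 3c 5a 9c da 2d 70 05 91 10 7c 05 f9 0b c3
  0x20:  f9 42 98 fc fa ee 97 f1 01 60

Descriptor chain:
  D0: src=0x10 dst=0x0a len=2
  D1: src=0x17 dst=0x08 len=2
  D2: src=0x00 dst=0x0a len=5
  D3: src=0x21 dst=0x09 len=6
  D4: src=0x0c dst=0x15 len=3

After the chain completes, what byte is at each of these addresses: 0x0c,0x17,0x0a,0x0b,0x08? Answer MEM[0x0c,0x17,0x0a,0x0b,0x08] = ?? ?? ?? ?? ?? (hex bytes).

D0: mem[0x0a..0x0b] <- [cf 01]
D1: mem[0x08..0x09] <- [70 05]
D2: mem[0x0a..0x0e] <- [8c d9 7a 78 c9]
D3: mem[0x09..0x0e] <- [42 98 fc fa ee 97]
D4: mem[0x15..0x17] <- [fa ee 97]
query mem[0x0c]=0xfa, mem[0x17]=0x97, mem[0x0a]=0x98, mem[0x0b]=0xfc, mem[0x08]=0x70

MEM[0x0c,0x17,0x0a,0x0b,0x08] = fa 97 98 fc 70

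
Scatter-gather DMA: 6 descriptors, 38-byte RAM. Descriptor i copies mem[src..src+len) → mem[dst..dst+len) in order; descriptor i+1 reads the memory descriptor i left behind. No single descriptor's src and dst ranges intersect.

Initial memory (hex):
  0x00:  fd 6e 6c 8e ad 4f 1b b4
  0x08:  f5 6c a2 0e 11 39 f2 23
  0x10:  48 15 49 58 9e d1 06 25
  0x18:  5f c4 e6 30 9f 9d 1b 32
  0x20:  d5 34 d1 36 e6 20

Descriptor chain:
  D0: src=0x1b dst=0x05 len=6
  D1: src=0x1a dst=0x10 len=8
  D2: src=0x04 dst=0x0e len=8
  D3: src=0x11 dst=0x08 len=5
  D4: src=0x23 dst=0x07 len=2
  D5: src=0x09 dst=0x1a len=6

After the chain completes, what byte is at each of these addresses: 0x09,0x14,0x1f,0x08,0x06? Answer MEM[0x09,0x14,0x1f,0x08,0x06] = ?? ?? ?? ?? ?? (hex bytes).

MEM[0x09,0x14,0x1f,0x08,0x06] = 1b d5 ad e6 9f

#0 dst[0x05+6] := {0x30,0x9f,0x9d,0x1b,0x32,0xd5}
#1 dst[0x10+8] := {0xe6,0x30,0x9f,0x9d,0x1b,0x32,0xd5,0x34}
#2 dst[0x0e+8] := {0xad,0x30,0x9f,0x9d,0x1b,0x32,0xd5,0x0e}
#3 dst[0x08+5] := {0x9d,0x1b,0x32,0xd5,0x0e}
#4 dst[0x07+2] := {0x36,0xe6}
#5 dst[0x1a+6] := {0x1b,0x32,0xd5,0x0e,0x39,0xad}
query mem[0x09]=0x1b, mem[0x14]=0xd5, mem[0x1f]=0xad, mem[0x08]=0xe6, mem[0x06]=0x9f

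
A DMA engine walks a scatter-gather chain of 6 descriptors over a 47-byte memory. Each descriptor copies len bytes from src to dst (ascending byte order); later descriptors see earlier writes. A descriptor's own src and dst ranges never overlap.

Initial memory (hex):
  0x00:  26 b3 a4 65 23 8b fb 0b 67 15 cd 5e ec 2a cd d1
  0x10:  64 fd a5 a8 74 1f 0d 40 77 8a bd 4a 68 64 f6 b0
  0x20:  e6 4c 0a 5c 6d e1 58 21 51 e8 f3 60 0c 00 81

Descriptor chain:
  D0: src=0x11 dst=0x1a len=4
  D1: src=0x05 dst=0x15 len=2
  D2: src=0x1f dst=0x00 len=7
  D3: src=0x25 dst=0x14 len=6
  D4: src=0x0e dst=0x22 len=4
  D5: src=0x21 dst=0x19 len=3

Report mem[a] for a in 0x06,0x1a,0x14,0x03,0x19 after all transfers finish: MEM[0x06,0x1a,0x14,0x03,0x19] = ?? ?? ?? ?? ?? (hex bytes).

#0 dst[0x1a+4] := {0xfd,0xa5,0xa8,0x74}
#1 dst[0x15+2] := {0x8b,0xfb}
#2 dst[0x00+7] := {0xb0,0xe6,0x4c,0x0a,0x5c,0x6d,0xe1}
#3 dst[0x14+6] := {0xe1,0x58,0x21,0x51,0xe8,0xf3}
#4 dst[0x22+4] := {0xcd,0xd1,0x64,0xfd}
#5 dst[0x19+3] := {0x4c,0xcd,0xd1}
query mem[0x06]=0xe1, mem[0x1a]=0xcd, mem[0x14]=0xe1, mem[0x03]=0x0a, mem[0x19]=0x4c

MEM[0x06,0x1a,0x14,0x03,0x19] = e1 cd e1 0a 4c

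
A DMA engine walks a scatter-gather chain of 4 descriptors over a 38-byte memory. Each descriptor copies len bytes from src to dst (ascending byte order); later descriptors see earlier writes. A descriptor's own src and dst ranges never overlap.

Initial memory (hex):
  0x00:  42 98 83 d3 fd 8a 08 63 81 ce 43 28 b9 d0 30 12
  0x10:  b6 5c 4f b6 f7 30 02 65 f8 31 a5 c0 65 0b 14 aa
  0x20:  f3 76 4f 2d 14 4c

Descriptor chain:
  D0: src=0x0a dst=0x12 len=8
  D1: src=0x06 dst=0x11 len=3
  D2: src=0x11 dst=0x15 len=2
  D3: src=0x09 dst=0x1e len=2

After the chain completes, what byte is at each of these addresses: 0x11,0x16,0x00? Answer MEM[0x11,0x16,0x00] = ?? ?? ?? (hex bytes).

#0 dst[0x12+8] := {0x43,0x28,0xb9,0xd0,0x30,0x12,0xb6,0x5c}
#1 dst[0x11+3] := {0x08,0x63,0x81}
#2 dst[0x15+2] := {0x08,0x63}
#3 dst[0x1e+2] := {0xce,0x43}
query mem[0x11]=0x08, mem[0x16]=0x63, mem[0x00]=0x42

MEM[0x11,0x16,0x00] = 08 63 42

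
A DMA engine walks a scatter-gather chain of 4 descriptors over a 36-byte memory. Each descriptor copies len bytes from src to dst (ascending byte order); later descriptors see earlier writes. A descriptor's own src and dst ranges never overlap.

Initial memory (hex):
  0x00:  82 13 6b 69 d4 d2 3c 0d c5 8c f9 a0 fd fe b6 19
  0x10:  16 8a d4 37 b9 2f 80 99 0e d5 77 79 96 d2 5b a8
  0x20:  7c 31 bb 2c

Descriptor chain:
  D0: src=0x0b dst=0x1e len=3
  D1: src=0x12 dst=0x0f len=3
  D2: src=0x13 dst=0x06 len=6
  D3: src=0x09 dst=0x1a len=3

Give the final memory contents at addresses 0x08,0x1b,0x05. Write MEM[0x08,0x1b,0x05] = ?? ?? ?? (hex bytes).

MEM[0x08,0x1b,0x05] = 2f 99 d2

D0: mem[0x1e..0x20] <- [a0 fd fe]
D1: mem[0x0f..0x11] <- [d4 37 b9]
D2: mem[0x06..0x0b] <- [37 b9 2f 80 99 0e]
D3: mem[0x1a..0x1c] <- [80 99 0e]
query mem[0x08]=0x2f, mem[0x1b]=0x99, mem[0x05]=0xd2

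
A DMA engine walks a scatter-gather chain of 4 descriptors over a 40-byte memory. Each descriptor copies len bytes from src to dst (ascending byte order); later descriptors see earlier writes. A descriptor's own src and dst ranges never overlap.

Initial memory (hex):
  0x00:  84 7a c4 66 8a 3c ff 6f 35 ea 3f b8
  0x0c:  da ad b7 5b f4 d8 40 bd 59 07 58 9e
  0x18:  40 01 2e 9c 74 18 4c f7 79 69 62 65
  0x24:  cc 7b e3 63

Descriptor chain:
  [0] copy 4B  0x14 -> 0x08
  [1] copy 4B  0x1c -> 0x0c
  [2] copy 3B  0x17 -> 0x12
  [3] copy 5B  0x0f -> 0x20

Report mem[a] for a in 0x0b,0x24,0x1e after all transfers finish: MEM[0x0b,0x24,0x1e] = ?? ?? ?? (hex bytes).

[0] 0x14->0x08 len=4 : 59 07 58 9e
[1] 0x1c->0x0c len=4 : 74 18 4c f7
[2] 0x17->0x12 len=3 : 9e 40 01
[3] 0x0f->0x20 len=5 : f7 f4 d8 9e 40
query mem[0x0b]=0x9e, mem[0x24]=0x40, mem[0x1e]=0x4c

MEM[0x0b,0x24,0x1e] = 9e 40 4c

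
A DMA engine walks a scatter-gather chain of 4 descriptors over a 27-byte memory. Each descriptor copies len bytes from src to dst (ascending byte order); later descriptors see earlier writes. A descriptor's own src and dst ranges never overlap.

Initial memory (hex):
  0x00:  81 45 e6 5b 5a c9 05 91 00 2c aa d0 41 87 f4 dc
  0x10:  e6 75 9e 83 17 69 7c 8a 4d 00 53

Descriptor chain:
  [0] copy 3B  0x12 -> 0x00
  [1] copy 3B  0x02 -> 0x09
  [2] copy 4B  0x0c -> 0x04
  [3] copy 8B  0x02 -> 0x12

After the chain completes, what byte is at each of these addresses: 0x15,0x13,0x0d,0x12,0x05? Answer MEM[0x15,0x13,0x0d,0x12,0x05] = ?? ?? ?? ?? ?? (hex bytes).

MEM[0x15,0x13,0x0d,0x12,0x05] = 87 5b 87 17 87

#0 dst[0x00+3] := {0x9e,0x83,0x17}
#1 dst[0x09+3] := {0x17,0x5b,0x5a}
#2 dst[0x04+4] := {0x41,0x87,0xf4,0xdc}
#3 dst[0x12+8] := {0x17,0x5b,0x41,0x87,0xf4,0xdc,0x00,0x17}
query mem[0x15]=0x87, mem[0x13]=0x5b, mem[0x0d]=0x87, mem[0x12]=0x17, mem[0x05]=0x87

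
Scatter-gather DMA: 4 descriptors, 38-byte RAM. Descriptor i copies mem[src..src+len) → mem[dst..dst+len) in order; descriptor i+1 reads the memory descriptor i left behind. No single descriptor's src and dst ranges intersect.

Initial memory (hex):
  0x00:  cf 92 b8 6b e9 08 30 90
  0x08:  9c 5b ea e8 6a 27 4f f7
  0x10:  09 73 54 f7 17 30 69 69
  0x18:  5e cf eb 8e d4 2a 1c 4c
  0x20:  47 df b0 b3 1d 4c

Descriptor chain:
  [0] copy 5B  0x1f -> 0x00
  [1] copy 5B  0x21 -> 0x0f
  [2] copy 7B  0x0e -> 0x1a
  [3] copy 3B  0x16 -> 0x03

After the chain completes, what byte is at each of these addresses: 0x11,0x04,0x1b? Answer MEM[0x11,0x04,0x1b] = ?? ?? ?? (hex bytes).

[0] 0x1f->0x00 len=5 : 4c 47 df b0 b3
[1] 0x21->0x0f len=5 : df b0 b3 1d 4c
[2] 0x0e->0x1a len=7 : 4f df b0 b3 1d 4c 17
[3] 0x16->0x03 len=3 : 69 69 5e
query mem[0x11]=0xb3, mem[0x04]=0x69, mem[0x1b]=0xdf

MEM[0x11,0x04,0x1b] = b3 69 df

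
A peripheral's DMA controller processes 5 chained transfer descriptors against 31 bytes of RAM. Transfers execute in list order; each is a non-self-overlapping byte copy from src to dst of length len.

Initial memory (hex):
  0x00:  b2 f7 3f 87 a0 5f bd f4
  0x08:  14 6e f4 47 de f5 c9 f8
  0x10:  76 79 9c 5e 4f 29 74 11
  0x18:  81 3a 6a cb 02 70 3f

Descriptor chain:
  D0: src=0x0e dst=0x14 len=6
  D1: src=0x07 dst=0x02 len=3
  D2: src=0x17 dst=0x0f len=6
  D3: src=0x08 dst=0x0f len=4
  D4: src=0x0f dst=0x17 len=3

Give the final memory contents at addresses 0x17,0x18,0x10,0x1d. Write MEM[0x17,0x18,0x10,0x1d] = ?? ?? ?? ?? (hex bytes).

MEM[0x17,0x18,0x10,0x1d] = 14 6e 6e 70

D0: mem[0x14..0x19] <- [c9 f8 76 79 9c 5e]
D1: mem[0x02..0x04] <- [f4 14 6e]
D2: mem[0x0f..0x14] <- [79 9c 5e 6a cb 02]
D3: mem[0x0f..0x12] <- [14 6e f4 47]
D4: mem[0x17..0x19] <- [14 6e f4]
query mem[0x17]=0x14, mem[0x18]=0x6e, mem[0x10]=0x6e, mem[0x1d]=0x70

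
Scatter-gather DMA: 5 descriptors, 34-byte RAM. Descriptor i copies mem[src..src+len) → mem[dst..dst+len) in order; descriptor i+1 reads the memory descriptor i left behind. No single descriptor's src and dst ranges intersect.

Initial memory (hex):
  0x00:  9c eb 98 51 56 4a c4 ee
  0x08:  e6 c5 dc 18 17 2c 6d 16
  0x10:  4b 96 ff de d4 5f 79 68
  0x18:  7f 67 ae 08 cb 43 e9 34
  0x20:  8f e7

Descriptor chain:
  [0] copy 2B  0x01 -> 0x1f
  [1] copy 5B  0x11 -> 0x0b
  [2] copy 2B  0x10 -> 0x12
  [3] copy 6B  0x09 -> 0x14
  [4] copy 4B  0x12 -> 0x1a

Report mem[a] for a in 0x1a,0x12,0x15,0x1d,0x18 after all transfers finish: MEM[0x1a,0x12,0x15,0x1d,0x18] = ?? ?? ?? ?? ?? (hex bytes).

MEM[0x1a,0x12,0x15,0x1d,0x18] = 4b 4b dc dc de

#0 dst[0x1f+2] := {0xeb,0x98}
#1 dst[0x0b+5] := {0x96,0xff,0xde,0xd4,0x5f}
#2 dst[0x12+2] := {0x4b,0x96}
#3 dst[0x14+6] := {0xc5,0xdc,0x96,0xff,0xde,0xd4}
#4 dst[0x1a+4] := {0x4b,0x96,0xc5,0xdc}
query mem[0x1a]=0x4b, mem[0x12]=0x4b, mem[0x15]=0xdc, mem[0x1d]=0xdc, mem[0x18]=0xde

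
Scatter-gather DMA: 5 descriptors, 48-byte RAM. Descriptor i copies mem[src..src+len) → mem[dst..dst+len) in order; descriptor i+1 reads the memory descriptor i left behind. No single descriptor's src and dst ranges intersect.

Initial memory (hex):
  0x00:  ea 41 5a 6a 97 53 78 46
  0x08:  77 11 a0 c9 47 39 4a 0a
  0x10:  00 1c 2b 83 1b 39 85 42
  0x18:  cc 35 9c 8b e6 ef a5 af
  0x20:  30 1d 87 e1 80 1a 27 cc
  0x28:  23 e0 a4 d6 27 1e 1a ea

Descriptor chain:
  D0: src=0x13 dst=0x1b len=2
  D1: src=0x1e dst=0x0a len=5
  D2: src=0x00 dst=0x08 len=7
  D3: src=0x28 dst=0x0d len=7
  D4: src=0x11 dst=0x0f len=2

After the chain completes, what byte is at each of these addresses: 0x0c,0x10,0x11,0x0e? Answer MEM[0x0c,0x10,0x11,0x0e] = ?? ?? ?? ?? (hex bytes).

MEM[0x0c,0x10,0x11,0x0e] = 97 1e 27 e0

[0] 0x13->0x1b len=2 : 83 1b
[1] 0x1e->0x0a len=5 : a5 af 30 1d 87
[2] 0x00->0x08 len=7 : ea 41 5a 6a 97 53 78
[3] 0x28->0x0d len=7 : 23 e0 a4 d6 27 1e 1a
[4] 0x11->0x0f len=2 : 27 1e
query mem[0x0c]=0x97, mem[0x10]=0x1e, mem[0x11]=0x27, mem[0x0e]=0xe0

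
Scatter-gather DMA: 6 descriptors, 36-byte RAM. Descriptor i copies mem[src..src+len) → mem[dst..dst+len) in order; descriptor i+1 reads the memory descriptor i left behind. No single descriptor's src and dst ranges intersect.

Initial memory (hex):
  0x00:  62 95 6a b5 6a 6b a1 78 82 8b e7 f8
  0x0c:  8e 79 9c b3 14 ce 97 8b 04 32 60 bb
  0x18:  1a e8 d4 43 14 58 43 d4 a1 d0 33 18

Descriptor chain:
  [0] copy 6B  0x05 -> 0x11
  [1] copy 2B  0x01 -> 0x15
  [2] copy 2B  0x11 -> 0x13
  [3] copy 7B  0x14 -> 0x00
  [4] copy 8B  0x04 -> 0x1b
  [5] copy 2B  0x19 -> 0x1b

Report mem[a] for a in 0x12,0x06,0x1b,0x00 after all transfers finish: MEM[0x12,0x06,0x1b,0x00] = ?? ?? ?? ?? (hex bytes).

MEM[0x12,0x06,0x1b,0x00] = a1 d4 e8 a1

  after D0: wrote 6B at 0x11 = 6ba178828be7
  after D1: wrote 2B at 0x15 = 956a
  after D2: wrote 2B at 0x13 = 6ba1
  after D3: wrote 7B at 0x00 = a1956abb1ae8d4
  after D4: wrote 8B at 0x1b = 1ae8d478828be7f8
  after D5: wrote 2B at 0x1b = e8d4
query mem[0x12]=0xa1, mem[0x06]=0xd4, mem[0x1b]=0xe8, mem[0x00]=0xa1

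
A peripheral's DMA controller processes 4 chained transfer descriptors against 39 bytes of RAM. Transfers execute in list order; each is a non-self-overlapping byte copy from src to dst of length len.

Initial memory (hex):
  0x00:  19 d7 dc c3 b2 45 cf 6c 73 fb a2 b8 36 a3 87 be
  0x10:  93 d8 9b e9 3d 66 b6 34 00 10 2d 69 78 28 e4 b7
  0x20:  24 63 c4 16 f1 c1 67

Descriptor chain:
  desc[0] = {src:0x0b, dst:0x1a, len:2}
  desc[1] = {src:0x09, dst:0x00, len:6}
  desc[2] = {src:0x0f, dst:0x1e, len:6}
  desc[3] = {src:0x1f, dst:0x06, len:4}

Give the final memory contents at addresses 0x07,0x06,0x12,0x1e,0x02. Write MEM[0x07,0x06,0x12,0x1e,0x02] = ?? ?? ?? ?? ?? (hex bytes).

MEM[0x07,0x06,0x12,0x1e,0x02] = d8 93 9b be b8

[0] 0x0b->0x1a len=2 : b8 36
[1] 0x09->0x00 len=6 : fb a2 b8 36 a3 87
[2] 0x0f->0x1e len=6 : be 93 d8 9b e9 3d
[3] 0x1f->0x06 len=4 : 93 d8 9b e9
query mem[0x07]=0xd8, mem[0x06]=0x93, mem[0x12]=0x9b, mem[0x1e]=0xbe, mem[0x02]=0xb8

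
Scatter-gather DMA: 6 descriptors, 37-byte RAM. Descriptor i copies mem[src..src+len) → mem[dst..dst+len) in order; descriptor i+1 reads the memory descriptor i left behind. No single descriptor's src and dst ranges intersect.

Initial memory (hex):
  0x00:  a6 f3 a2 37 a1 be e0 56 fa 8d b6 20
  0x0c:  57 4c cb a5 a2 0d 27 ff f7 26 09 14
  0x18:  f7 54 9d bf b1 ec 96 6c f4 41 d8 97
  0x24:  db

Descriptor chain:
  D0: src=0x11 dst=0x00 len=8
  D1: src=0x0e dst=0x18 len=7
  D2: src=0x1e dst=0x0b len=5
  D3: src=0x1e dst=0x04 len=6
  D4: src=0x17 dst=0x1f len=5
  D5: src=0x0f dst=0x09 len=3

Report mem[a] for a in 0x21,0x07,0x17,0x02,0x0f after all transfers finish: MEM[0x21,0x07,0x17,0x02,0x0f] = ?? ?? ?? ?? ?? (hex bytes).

MEM[0x21,0x07,0x17,0x02,0x0f] = a5 41 14 ff d8

#0 dst[0x00+8] := {0x0d,0x27,0xff,0xf7,0x26,0x09,0x14,0xf7}
#1 dst[0x18+7] := {0xcb,0xa5,0xa2,0x0d,0x27,0xff,0xf7}
#2 dst[0x0b+5] := {0xf7,0x6c,0xf4,0x41,0xd8}
#3 dst[0x04+6] := {0xf7,0x6c,0xf4,0x41,0xd8,0x97}
#4 dst[0x1f+5] := {0x14,0xcb,0xa5,0xa2,0x0d}
#5 dst[0x09+3] := {0xd8,0xa2,0x0d}
query mem[0x21]=0xa5, mem[0x07]=0x41, mem[0x17]=0x14, mem[0x02]=0xff, mem[0x0f]=0xd8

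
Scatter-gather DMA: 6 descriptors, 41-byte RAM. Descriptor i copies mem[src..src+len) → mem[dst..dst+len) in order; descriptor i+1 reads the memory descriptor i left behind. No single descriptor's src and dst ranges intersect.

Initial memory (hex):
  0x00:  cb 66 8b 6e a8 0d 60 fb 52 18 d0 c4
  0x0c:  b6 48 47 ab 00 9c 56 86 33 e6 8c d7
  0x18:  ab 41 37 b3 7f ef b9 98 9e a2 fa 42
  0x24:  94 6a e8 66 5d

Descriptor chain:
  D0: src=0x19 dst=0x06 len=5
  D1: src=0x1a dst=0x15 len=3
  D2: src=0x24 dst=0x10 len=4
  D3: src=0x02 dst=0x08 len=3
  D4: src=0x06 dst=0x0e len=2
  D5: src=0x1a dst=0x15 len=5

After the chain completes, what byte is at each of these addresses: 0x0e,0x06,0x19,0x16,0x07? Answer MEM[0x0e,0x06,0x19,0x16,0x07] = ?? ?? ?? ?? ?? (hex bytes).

[0] 0x19->0x06 len=5 : 41 37 b3 7f ef
[1] 0x1a->0x15 len=3 : 37 b3 7f
[2] 0x24->0x10 len=4 : 94 6a e8 66
[3] 0x02->0x08 len=3 : 8b 6e a8
[4] 0x06->0x0e len=2 : 41 37
[5] 0x1a->0x15 len=5 : 37 b3 7f ef b9
query mem[0x0e]=0x41, mem[0x06]=0x41, mem[0x19]=0xb9, mem[0x16]=0xb3, mem[0x07]=0x37

MEM[0x0e,0x06,0x19,0x16,0x07] = 41 41 b9 b3 37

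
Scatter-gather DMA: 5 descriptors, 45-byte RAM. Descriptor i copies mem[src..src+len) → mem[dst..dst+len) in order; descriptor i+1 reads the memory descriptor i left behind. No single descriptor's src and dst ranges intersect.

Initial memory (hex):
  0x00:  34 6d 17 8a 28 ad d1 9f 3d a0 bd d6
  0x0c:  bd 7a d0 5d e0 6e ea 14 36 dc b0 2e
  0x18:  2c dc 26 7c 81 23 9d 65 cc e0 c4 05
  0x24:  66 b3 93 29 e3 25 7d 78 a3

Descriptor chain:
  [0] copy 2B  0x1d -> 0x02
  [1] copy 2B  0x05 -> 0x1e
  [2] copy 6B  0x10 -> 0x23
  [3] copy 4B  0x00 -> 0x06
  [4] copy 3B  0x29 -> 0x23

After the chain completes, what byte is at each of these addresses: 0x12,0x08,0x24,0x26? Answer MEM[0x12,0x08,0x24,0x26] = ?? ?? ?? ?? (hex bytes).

D0: mem[0x02..0x03] <- [23 9d]
D1: mem[0x1e..0x1f] <- [ad d1]
D2: mem[0x23..0x28] <- [e0 6e ea 14 36 dc]
D3: mem[0x06..0x09] <- [34 6d 23 9d]
D4: mem[0x23..0x25] <- [25 7d 78]
query mem[0x12]=0xea, mem[0x08]=0x23, mem[0x24]=0x7d, mem[0x26]=0x14

MEM[0x12,0x08,0x24,0x26] = ea 23 7d 14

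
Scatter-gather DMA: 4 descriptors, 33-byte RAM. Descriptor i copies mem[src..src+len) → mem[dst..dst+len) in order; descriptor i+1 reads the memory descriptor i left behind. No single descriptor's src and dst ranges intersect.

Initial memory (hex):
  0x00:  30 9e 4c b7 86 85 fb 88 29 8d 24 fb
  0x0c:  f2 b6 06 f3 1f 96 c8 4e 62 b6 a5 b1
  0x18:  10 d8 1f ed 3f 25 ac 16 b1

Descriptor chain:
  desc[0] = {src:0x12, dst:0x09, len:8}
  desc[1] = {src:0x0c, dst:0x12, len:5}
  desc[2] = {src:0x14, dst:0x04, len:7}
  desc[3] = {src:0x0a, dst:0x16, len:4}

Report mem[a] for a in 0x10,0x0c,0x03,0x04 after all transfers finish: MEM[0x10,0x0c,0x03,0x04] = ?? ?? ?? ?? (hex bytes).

MEM[0x10,0x0c,0x03,0x04] = d8 b6 b7 b1

[0] 0x12->0x09 len=8 : c8 4e 62 b6 a5 b1 10 d8
[1] 0x0c->0x12 len=5 : b6 a5 b1 10 d8
[2] 0x14->0x04 len=7 : b1 10 d8 b1 10 d8 1f
[3] 0x0a->0x16 len=4 : 1f 62 b6 a5
query mem[0x10]=0xd8, mem[0x0c]=0xb6, mem[0x03]=0xb7, mem[0x04]=0xb1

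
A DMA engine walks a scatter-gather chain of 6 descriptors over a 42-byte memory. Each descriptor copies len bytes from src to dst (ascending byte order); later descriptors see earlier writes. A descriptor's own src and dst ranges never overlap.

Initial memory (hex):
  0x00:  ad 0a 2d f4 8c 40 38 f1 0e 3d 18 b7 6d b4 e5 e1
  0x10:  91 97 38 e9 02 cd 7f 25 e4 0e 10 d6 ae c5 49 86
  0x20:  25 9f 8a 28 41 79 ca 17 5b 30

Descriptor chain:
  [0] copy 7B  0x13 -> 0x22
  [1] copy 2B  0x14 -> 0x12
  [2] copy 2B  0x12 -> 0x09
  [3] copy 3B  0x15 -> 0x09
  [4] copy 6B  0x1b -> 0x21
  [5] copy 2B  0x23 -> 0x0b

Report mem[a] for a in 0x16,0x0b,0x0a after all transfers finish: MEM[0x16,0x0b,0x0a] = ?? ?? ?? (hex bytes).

[0] 0x13->0x22 len=7 : e9 02 cd 7f 25 e4 0e
[1] 0x14->0x12 len=2 : 02 cd
[2] 0x12->0x09 len=2 : 02 cd
[3] 0x15->0x09 len=3 : cd 7f 25
[4] 0x1b->0x21 len=6 : d6 ae c5 49 86 25
[5] 0x23->0x0b len=2 : c5 49
query mem[0x16]=0x7f, mem[0x0b]=0xc5, mem[0x0a]=0x7f

MEM[0x16,0x0b,0x0a] = 7f c5 7f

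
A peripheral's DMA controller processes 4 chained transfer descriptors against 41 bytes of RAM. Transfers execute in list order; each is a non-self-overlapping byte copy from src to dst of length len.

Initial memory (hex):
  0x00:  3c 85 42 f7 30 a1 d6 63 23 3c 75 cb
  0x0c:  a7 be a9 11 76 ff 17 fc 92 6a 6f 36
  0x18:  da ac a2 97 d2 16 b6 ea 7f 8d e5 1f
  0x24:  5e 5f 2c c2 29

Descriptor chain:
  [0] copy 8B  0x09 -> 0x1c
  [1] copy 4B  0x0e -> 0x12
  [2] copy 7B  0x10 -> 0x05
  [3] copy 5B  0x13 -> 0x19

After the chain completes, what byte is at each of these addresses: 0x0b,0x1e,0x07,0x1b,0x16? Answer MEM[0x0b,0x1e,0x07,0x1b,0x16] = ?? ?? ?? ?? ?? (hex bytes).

MEM[0x0b,0x1e,0x07,0x1b,0x16] = 6f cb a9 ff 6f

  after D0: wrote 8B at 0x1c = 3c75cba7bea91176
  after D1: wrote 4B at 0x12 = a91176ff
  after D2: wrote 7B at 0x05 = 76ffa91176ff6f
  after D3: wrote 5B at 0x19 = 1176ff6f36
query mem[0x0b]=0x6f, mem[0x1e]=0xcb, mem[0x07]=0xa9, mem[0x1b]=0xff, mem[0x16]=0x6f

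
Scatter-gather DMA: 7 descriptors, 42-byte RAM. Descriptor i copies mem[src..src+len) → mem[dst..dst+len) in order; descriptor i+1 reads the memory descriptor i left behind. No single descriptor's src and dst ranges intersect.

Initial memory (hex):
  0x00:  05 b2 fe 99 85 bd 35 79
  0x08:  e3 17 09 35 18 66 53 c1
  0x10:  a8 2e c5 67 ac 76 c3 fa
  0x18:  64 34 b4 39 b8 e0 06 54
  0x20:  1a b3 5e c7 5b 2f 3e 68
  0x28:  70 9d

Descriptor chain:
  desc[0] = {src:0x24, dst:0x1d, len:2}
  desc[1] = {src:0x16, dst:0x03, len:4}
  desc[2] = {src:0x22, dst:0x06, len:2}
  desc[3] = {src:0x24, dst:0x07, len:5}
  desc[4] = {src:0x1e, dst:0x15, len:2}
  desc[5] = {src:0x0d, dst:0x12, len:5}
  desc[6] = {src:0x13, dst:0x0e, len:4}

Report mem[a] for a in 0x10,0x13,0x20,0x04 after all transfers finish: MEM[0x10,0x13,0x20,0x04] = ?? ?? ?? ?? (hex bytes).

MEM[0x10,0x13,0x20,0x04] = a8 53 1a fa

D0: mem[0x1d..0x1e] <- [5b 2f]
D1: mem[0x03..0x06] <- [c3 fa 64 34]
D2: mem[0x06..0x07] <- [5e c7]
D3: mem[0x07..0x0b] <- [5b 2f 3e 68 70]
D4: mem[0x15..0x16] <- [2f 54]
D5: mem[0x12..0x16] <- [66 53 c1 a8 2e]
D6: mem[0x0e..0x11] <- [53 c1 a8 2e]
query mem[0x10]=0xa8, mem[0x13]=0x53, mem[0x20]=0x1a, mem[0x04]=0xfa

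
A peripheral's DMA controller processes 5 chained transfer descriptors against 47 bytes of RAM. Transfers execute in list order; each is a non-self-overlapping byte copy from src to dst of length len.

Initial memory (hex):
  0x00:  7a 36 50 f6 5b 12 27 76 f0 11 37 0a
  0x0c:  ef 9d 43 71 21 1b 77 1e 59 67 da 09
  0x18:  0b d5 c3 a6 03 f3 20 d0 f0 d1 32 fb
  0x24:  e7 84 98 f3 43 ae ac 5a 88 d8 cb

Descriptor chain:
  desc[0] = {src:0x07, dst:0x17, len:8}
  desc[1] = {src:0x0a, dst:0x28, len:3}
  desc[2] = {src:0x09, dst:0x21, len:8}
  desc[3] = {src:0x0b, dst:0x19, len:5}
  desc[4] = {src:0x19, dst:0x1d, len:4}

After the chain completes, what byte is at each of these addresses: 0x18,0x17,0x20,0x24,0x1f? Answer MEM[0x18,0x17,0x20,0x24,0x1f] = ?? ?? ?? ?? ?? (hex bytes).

MEM[0x18,0x17,0x20,0x24,0x1f] = f0 76 43 ef 9d

D0: mem[0x17..0x1e] <- [76 f0 11 37 0a ef 9d 43]
D1: mem[0x28..0x2a] <- [37 0a ef]
D2: mem[0x21..0x28] <- [11 37 0a ef 9d 43 71 21]
D3: mem[0x19..0x1d] <- [0a ef 9d 43 71]
D4: mem[0x1d..0x20] <- [0a ef 9d 43]
query mem[0x18]=0xf0, mem[0x17]=0x76, mem[0x20]=0x43, mem[0x24]=0xef, mem[0x1f]=0x9d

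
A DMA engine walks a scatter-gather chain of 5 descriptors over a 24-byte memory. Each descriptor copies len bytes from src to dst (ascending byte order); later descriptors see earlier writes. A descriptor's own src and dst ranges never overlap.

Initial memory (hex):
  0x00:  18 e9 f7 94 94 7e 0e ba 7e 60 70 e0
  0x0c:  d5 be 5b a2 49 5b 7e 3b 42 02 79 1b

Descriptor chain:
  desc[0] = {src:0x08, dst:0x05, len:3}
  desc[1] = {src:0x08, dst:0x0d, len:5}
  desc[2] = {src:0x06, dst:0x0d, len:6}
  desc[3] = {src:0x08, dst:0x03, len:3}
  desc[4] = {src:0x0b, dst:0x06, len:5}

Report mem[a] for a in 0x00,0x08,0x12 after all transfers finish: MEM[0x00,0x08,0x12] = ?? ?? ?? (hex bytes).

MEM[0x00,0x08,0x12] = 18 60 e0

[0] 0x08->0x05 len=3 : 7e 60 70
[1] 0x08->0x0d len=5 : 7e 60 70 e0 d5
[2] 0x06->0x0d len=6 : 60 70 7e 60 70 e0
[3] 0x08->0x03 len=3 : 7e 60 70
[4] 0x0b->0x06 len=5 : e0 d5 60 70 7e
query mem[0x00]=0x18, mem[0x08]=0x60, mem[0x12]=0xe0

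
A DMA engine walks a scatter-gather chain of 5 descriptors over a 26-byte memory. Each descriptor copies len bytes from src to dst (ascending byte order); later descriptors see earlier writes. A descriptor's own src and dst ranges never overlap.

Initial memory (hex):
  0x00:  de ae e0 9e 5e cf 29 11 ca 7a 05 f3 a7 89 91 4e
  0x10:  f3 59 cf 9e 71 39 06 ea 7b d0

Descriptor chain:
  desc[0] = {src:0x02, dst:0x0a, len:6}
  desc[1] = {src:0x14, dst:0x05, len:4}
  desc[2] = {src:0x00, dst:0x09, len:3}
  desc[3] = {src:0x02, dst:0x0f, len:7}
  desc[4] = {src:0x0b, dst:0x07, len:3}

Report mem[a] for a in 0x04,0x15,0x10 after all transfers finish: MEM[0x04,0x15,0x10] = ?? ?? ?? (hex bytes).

  after D0: wrote 6B at 0x0a = e09e5ecf2911
  after D1: wrote 4B at 0x05 = 713906ea
  after D2: wrote 3B at 0x09 = deaee0
  after D3: wrote 7B at 0x0f = e09e5e713906ea
  after D4: wrote 3B at 0x07 = e05ecf
query mem[0x04]=0x5e, mem[0x15]=0xea, mem[0x10]=0x9e

MEM[0x04,0x15,0x10] = 5e ea 9e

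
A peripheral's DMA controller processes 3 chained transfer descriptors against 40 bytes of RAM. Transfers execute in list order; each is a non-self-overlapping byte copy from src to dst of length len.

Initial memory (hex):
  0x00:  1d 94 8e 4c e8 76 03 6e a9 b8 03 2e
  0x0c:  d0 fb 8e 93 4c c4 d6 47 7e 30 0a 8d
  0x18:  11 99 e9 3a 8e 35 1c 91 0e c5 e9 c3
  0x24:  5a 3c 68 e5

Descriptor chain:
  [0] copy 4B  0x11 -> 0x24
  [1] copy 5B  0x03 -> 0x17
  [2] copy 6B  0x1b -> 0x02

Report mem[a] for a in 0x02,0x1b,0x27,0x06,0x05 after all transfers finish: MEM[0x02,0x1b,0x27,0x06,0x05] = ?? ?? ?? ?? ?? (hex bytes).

[0] 0x11->0x24 len=4 : c4 d6 47 7e
[1] 0x03->0x17 len=5 : 4c e8 76 03 6e
[2] 0x1b->0x02 len=6 : 6e 8e 35 1c 91 0e
query mem[0x02]=0x6e, mem[0x1b]=0x6e, mem[0x27]=0x7e, mem[0x06]=0x91, mem[0x05]=0x1c

MEM[0x02,0x1b,0x27,0x06,0x05] = 6e 6e 7e 91 1c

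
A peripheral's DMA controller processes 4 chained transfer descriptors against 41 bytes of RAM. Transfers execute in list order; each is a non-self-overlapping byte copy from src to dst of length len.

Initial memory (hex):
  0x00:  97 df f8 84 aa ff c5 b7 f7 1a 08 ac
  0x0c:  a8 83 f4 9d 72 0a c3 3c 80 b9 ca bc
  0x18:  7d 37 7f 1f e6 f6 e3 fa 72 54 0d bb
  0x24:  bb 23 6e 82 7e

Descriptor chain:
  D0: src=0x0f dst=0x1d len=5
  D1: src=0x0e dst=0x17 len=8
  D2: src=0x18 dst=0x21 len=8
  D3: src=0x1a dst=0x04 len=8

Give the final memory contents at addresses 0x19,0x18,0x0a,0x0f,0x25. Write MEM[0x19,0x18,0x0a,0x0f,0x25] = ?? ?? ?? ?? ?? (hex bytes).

  after D0: wrote 5B at 0x1d = 9d720ac33c
  after D1: wrote 8B at 0x17 = f49d720ac33c80b9
  after D2: wrote 8B at 0x21 = 9d720ac33c80b90a
  after D3: wrote 8B at 0x04 = 0ac33c80b90ac39d
query mem[0x19]=0x72, mem[0x18]=0x9d, mem[0x0a]=0xc3, mem[0x0f]=0x9d, mem[0x25]=0x3c

MEM[0x19,0x18,0x0a,0x0f,0x25] = 72 9d c3 9d 3c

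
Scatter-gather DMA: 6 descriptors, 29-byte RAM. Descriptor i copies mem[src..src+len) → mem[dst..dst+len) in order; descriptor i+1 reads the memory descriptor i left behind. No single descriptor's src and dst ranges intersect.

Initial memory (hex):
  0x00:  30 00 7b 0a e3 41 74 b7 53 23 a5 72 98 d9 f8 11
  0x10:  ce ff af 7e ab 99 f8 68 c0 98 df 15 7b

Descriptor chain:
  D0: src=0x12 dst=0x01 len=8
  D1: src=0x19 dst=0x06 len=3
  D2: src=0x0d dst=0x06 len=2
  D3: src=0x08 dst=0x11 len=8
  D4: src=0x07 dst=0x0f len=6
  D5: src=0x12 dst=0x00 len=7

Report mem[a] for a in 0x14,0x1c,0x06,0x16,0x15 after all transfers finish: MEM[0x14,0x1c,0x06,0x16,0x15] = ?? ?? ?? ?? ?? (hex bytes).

[0] 0x12->0x01 len=8 : af 7e ab 99 f8 68 c0 98
[1] 0x19->0x06 len=3 : 98 df 15
[2] 0x0d->0x06 len=2 : d9 f8
[3] 0x08->0x11 len=8 : 15 23 a5 72 98 d9 f8 11
[4] 0x07->0x0f len=6 : f8 15 23 a5 72 98
[5] 0x12->0x00 len=7 : a5 72 98 98 d9 f8 11
query mem[0x14]=0x98, mem[0x1c]=0x7b, mem[0x06]=0x11, mem[0x16]=0xd9, mem[0x15]=0x98

MEM[0x14,0x1c,0x06,0x16,0x15] = 98 7b 11 d9 98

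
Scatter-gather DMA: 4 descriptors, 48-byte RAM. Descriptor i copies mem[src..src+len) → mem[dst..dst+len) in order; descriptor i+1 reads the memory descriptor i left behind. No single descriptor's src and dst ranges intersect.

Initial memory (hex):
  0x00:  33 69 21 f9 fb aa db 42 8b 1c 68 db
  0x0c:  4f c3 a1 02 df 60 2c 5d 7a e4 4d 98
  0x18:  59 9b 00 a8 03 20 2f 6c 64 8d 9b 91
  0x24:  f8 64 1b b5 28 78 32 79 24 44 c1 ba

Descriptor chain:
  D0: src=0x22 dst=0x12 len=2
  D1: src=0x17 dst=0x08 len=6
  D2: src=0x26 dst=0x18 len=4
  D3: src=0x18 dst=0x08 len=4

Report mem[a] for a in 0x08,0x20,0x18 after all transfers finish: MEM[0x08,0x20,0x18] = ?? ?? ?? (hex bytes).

MEM[0x08,0x20,0x18] = 1b 64 1b

#0 dst[0x12+2] := {0x9b,0x91}
#1 dst[0x08+6] := {0x98,0x59,0x9b,0x00,0xa8,0x03}
#2 dst[0x18+4] := {0x1b,0xb5,0x28,0x78}
#3 dst[0x08+4] := {0x1b,0xb5,0x28,0x78}
query mem[0x08]=0x1b, mem[0x20]=0x64, mem[0x18]=0x1b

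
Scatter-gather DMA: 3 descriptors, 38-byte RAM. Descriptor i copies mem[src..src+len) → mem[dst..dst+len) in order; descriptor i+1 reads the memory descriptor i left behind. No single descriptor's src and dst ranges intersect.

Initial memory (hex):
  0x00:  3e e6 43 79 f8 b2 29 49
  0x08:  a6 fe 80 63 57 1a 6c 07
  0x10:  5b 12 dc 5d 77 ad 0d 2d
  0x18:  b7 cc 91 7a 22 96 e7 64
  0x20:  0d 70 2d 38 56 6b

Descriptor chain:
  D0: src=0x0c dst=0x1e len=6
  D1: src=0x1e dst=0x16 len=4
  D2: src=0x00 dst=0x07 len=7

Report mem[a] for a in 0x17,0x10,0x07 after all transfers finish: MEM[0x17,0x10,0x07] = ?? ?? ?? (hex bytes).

MEM[0x17,0x10,0x07] = 1a 5b 3e

D0: mem[0x1e..0x23] <- [57 1a 6c 07 5b 12]
D1: mem[0x16..0x19] <- [57 1a 6c 07]
D2: mem[0x07..0x0d] <- [3e e6 43 79 f8 b2 29]
query mem[0x17]=0x1a, mem[0x10]=0x5b, mem[0x07]=0x3e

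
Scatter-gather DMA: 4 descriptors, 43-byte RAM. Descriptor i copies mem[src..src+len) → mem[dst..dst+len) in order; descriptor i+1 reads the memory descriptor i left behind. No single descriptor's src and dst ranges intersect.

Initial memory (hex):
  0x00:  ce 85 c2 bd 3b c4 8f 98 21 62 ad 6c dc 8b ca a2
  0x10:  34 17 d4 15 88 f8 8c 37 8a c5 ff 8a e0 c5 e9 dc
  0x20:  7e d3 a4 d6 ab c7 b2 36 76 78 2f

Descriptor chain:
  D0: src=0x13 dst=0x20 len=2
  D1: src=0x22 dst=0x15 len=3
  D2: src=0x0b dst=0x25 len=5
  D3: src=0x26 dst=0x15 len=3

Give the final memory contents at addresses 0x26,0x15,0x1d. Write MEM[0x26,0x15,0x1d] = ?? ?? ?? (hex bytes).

  after D0: wrote 2B at 0x20 = 1588
  after D1: wrote 3B at 0x15 = a4d6ab
  after D2: wrote 5B at 0x25 = 6cdc8bcaa2
  after D3: wrote 3B at 0x15 = dc8bca
query mem[0x26]=0xdc, mem[0x15]=0xdc, mem[0x1d]=0xc5

MEM[0x26,0x15,0x1d] = dc dc c5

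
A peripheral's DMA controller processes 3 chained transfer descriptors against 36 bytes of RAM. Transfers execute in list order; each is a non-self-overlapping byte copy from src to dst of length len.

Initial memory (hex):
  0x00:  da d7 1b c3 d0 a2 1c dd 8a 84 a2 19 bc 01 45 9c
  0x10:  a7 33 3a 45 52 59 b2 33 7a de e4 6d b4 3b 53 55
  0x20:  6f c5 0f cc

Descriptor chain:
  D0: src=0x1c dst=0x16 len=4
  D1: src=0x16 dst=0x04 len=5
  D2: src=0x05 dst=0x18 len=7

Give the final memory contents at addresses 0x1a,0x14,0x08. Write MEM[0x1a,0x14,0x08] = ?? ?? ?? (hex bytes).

MEM[0x1a,0x14,0x08] = 55 52 e4

#0 dst[0x16+4] := {0xb4,0x3b,0x53,0x55}
#1 dst[0x04+5] := {0xb4,0x3b,0x53,0x55,0xe4}
#2 dst[0x18+7] := {0x3b,0x53,0x55,0xe4,0x84,0xa2,0x19}
query mem[0x1a]=0x55, mem[0x14]=0x52, mem[0x08]=0xe4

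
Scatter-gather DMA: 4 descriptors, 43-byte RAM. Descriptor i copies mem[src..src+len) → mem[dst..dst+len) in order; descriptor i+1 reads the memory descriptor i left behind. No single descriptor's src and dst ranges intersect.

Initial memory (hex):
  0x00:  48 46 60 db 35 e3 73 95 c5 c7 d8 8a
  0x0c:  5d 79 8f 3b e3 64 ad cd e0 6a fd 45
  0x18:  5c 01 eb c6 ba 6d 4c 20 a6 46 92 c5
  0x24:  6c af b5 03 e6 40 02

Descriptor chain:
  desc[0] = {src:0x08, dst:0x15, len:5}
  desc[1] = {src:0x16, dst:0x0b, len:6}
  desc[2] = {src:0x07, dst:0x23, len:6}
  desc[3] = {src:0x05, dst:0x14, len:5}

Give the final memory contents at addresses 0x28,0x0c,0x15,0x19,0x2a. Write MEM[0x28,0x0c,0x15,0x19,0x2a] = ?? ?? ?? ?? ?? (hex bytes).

  after D0: wrote 5B at 0x15 = c5c7d88a5d
  after D1: wrote 6B at 0x0b = c7d88a5debc6
  after D2: wrote 6B at 0x23 = 95c5c7d8c7d8
  after D3: wrote 5B at 0x14 = e37395c5c7
query mem[0x28]=0xd8, mem[0x0c]=0xd8, mem[0x15]=0x73, mem[0x19]=0x5d, mem[0x2a]=0x02

MEM[0x28,0x0c,0x15,0x19,0x2a] = d8 d8 73 5d 02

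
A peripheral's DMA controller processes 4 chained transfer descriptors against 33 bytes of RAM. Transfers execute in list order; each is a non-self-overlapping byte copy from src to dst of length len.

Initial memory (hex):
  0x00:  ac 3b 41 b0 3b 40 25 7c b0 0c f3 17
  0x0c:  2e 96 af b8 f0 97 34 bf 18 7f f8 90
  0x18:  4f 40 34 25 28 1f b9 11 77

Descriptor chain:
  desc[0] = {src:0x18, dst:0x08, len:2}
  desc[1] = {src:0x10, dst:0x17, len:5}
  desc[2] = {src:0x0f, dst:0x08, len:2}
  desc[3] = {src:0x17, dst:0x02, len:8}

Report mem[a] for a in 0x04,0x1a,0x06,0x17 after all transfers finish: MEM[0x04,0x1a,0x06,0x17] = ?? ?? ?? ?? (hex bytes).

  after D0: wrote 2B at 0x08 = 4f40
  after D1: wrote 5B at 0x17 = f09734bf18
  after D2: wrote 2B at 0x08 = b8f0
  after D3: wrote 8B at 0x02 = f09734bf18281fb9
query mem[0x04]=0x34, mem[0x1a]=0xbf, mem[0x06]=0x18, mem[0x17]=0xf0

MEM[0x04,0x1a,0x06,0x17] = 34 bf 18 f0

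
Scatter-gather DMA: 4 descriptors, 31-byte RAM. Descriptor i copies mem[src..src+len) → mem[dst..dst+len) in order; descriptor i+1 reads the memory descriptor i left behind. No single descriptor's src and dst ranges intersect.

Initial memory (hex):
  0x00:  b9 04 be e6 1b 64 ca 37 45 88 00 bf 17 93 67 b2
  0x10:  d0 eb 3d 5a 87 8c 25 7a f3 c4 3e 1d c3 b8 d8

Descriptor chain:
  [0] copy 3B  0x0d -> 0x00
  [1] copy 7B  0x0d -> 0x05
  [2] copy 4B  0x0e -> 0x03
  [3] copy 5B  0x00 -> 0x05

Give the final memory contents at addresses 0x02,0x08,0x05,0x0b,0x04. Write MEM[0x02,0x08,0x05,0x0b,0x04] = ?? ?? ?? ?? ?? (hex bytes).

#0 dst[0x00+3] := {0x93,0x67,0xb2}
#1 dst[0x05+7] := {0x93,0x67,0xb2,0xd0,0xeb,0x3d,0x5a}
#2 dst[0x03+4] := {0x67,0xb2,0xd0,0xeb}
#3 dst[0x05+5] := {0x93,0x67,0xb2,0x67,0xb2}
query mem[0x02]=0xb2, mem[0x08]=0x67, mem[0x05]=0x93, mem[0x0b]=0x5a, mem[0x04]=0xb2

MEM[0x02,0x08,0x05,0x0b,0x04] = b2 67 93 5a b2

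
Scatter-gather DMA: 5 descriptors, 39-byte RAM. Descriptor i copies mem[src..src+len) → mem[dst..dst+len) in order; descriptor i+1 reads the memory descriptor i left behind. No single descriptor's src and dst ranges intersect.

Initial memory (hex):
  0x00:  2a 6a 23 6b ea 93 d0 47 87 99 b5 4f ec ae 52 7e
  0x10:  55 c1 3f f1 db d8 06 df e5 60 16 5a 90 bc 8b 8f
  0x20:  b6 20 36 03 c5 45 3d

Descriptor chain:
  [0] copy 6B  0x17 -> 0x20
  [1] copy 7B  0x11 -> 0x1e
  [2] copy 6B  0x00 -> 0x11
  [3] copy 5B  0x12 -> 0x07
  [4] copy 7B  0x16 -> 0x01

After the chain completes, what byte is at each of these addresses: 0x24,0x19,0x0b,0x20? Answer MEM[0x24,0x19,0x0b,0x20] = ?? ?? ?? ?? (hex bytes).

MEM[0x24,0x19,0x0b,0x20] = df 60 93 f1

  after D0: wrote 6B at 0x20 = dfe560165a90
  after D1: wrote 7B at 0x1e = c13ff1dbd806df
  after D2: wrote 6B at 0x11 = 2a6a236bea93
  after D3: wrote 5B at 0x07 = 6a236bea93
  after D4: wrote 7B at 0x01 = 93dfe560165a90
query mem[0x24]=0xdf, mem[0x19]=0x60, mem[0x0b]=0x93, mem[0x20]=0xf1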